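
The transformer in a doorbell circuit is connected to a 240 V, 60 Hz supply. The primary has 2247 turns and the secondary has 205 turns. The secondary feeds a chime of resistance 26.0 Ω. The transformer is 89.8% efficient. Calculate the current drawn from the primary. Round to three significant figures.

I_p ≈ 0.0856 A

V_s = 240 × 205/2247 = 21.896 V.
I_s = V_s/R = 21.896/26.0 = 0.84215 A.
P_out = V_s I_s = 21.896 × 0.84215 = 18.440 W.
P_in = P_out/η = 18.440/0.898 = 20.534 W.
I_p = P_in/V_p = 20.534/240 = 0.0856 A.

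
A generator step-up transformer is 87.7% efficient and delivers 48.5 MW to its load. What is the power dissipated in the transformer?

P_in = P_out/η = 4.85×10^7/0.877 = 5.53022×10^7 W.
P_loss = P_in − P_out = 5.53022×10^7 − 4.85×10^7 = 6.80×10^6 W.

P_loss ≈ 6.80×10^6 W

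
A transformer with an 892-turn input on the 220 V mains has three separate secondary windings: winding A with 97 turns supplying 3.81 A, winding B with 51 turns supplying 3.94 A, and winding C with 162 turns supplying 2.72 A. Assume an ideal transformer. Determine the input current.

V_A = 220 × 97/892 = 23.924 V; V_B = 220 × 51/892 = 12.578 V; V_C = 220 × 162/892 = 39.955 V.
P_out = V_A I_A + V_B I_B + V_C I_C = 23.924×3.81 + 12.578×3.94 + 39.955×2.72 = 91.150 + 49.559 + 108.68 = 249.39 W.
Ideal ⇒ P_in = P_out, so I_in = P_out/V_in = 249.39/220 = 1.13 A.

I_in ≈ 1.13 A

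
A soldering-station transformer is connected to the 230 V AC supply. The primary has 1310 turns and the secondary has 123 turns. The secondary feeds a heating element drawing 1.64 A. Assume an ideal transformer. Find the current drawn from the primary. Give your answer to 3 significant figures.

I_p ≈ 0.154 A

For an ideal transformer I_p N_p = I_s N_s, so I_p = 1.64 × 123/1310 = 0.154 A.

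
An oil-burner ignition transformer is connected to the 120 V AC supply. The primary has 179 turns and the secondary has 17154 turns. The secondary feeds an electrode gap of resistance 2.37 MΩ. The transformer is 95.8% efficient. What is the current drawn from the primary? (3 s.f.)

V_s = 120 × 17154/179 = 11500 V.
I_s = V_s/R = 11500/(2.37×10^6) = 0.0048523 A.
P_out = V_s I_s = 11500 × 0.0048523 = 55.801 W.
P_in = P_out/η = 55.801/0.958 = 58.247 W.
I_p = P_in/V_p = 58.247/120 = 0.485 A.

I_p ≈ 0.485 A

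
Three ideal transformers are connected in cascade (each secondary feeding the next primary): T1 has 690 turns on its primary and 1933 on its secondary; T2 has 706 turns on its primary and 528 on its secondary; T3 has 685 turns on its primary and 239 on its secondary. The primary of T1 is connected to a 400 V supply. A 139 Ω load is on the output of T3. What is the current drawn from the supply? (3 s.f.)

I_supply ≈ 1.54 A

After T1: V = 400.00 × 1933/690 = 1120.6 V.
After T2: V = 1120.6 × 528/706 = 838.05 V.
After T3: V = 838.05 × 239/685 = 292.40 V.
I_load = 292.40/139 = 2.1036 A, so P_out = 292.40 × 2.1036 = 615.10 W.
All ideal ⇒ P_in = P_out, so I_supply = 615.10/400 = 1.54 A.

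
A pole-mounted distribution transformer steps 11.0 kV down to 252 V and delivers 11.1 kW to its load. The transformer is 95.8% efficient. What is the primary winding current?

P_in = P_out/η = 11100/0.958 = 11587 W.
I_p = P_in/V_p = 11587/11000 = 1.05 A.

I_p ≈ 1.05 A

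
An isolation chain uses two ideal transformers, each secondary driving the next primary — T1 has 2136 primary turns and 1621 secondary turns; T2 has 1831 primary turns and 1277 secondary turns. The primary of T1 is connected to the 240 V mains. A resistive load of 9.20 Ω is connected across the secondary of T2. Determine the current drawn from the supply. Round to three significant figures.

After T1: V = 240.00 × 1621/2136 = 182.13 V.
After T2: V = 182.13 × 1277/1831 = 127.03 V.
I_load = 127.03/9.20 = 13.807 A, so P_out = 127.03 × 13.807 = 1753.9 W.
All ideal ⇒ P_in = P_out, so I_supply = 1753.9/240 = 7.31 A.

I_supply ≈ 7.31 A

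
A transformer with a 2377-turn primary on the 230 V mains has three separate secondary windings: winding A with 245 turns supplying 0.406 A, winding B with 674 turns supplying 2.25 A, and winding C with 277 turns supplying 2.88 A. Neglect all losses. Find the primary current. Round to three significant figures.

I_p ≈ 1.02 A

V_A = 230 × 245/2377 = 23.706 V; V_B = 230 × 674/2377 = 65.217 V; V_C = 230 × 277/2377 = 26.803 V.
P_out = V_A I_A + V_B I_B + V_C I_C = 23.706×0.406 + 65.217×2.25 + 26.803×2.88 = 9.6248 + 146.74 + 77.192 = 233.55 W.
Ideal ⇒ P_in = P_out, so I_p = P_out/V_p = 233.55/230 = 1.02 A.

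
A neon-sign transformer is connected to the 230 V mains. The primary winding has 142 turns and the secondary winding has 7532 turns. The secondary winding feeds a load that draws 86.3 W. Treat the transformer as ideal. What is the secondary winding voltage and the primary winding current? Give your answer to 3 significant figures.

V_s ≈ 12200 V, I_p ≈ 0.375 A

V_s = V_p × N_s/N_p = 230 × 7532/142 = 12200 V.
I_s = P/V_s = 86.3/12200 = 0.0070739 A.
I_p = I_s × N_s/N_p = 0.0070739 × 7532/142 = 0.375 A.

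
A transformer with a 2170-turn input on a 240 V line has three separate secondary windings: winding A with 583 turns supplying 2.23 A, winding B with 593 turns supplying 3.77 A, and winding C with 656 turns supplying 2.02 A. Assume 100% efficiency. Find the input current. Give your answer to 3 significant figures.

I_in ≈ 2.24 A

V_A = 240 × 583/2170 = 64.479 V; V_B = 240 × 593/2170 = 65.585 V; V_C = 240 × 656/2170 = 72.553 V.
P_out = V_A I_A + V_B I_B + V_C I_C = 64.479×2.23 + 65.585×3.77 + 72.553×2.02 = 143.79 + 247.26 + 146.56 = 537.60 W.
Ideal ⇒ P_in = P_out, so I_in = P_out/V_in = 537.60/240 = 2.24 A.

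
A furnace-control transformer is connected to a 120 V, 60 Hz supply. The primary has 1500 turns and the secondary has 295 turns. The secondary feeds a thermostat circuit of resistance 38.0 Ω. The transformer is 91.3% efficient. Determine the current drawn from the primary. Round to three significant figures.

V_s = 120 × 295/1500 = 23.600 V.
I_s = V_s/R = 23.600/38.0 = 0.62105 A.
P_out = V_s I_s = 23.600 × 0.62105 = 14.657 W.
P_in = P_out/η = 14.657/0.913 = 16.053 W.
I_p = P_in/V_p = 16.053/120 = 0.134 A.

I_p ≈ 0.134 A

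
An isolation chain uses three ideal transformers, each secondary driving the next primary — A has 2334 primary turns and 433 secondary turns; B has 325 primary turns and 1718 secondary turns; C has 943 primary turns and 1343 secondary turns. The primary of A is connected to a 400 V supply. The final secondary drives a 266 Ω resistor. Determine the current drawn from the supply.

I_supply ≈ 2.93 A

Secondary of A: V = 400.00 × 433/2334 = 74.207 V.
Secondary of B: V = 74.207 × 1718/325 = 392.27 V.
Secondary of C: V = 392.27 × 1343/943 = 558.66 V.
I_load = 558.66/266 = 2.1002 A, so P_out = 558.66 × 2.1002 = 1173.3 W.
All ideal ⇒ P_in = P_out, so I_supply = 1173.3/400 = 2.93 A.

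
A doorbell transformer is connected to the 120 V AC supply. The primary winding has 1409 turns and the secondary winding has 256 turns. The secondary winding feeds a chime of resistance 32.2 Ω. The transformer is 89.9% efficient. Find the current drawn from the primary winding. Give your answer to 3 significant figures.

V_s = 120 × 256/1409 = 21.803 V.
I_s = V_s/R = 21.803/32.2 = 0.67710 A.
P_out = V_s I_s = 21.803 × 0.67710 = 14.763 W.
P_in = P_out/η = 14.763/0.899 = 16.421 W.
I_p = P_in/V_p = 16.421/120 = 0.137 A.

I_p ≈ 0.137 A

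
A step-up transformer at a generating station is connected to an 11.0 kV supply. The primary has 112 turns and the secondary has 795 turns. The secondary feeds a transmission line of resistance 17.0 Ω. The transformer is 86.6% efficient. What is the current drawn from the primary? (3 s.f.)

I_p ≈ 37600 A

V_s = 11000 × 795/112 = 78080 V.
I_s = V_s/R = 78080/17.0 = 4593.0 A.
P_out = V_s I_s = 78080 × 4593.0 = 3.5862×10^8 W.
P_in = P_out/η = 3.5862×10^8/0.866 = 4.1411×10^8 W.
I_p = P_in/V_p = 4.1411×10^8/11000 = 37600 A.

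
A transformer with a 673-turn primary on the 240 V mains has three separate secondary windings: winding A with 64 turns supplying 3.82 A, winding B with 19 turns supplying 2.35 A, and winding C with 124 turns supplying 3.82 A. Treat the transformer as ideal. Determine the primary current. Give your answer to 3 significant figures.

I_p ≈ 1.13 A

V_A = 240 × 64/673 = 22.823 V; V_B = 240 × 19/673 = 6.7756 V; V_C = 240 × 124/673 = 44.220 V.
P_out = V_A I_A + V_B I_B + V_C I_C = 22.823×3.82 + 6.7756×2.35 + 44.220×3.82 = 87.185 + 15.923 + 168.92 = 272.03 W.
Ideal ⇒ P_in = P_out, so I_p = P_out/V_p = 272.03/240 = 1.13 A.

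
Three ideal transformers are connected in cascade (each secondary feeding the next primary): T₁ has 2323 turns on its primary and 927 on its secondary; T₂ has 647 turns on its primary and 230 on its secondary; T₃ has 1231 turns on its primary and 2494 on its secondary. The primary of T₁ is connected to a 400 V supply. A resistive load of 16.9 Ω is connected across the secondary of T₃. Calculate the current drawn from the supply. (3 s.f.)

I_supply ≈ 1.96 A

Secondary of T₁: V = 400.00 × 927/2323 = 159.62 V.
Secondary of T₂: V = 159.62 × 230/647 = 56.743 V.
Secondary of T₃: V = 56.743 × 2494/1231 = 114.96 V.
I_load = 114.96/16.9 = 6.8025 A, so P_out = 114.96 × 6.8025 = 782.02 W.
All ideal ⇒ P_in = P_out, so I_supply = 782.02/400 = 1.96 A.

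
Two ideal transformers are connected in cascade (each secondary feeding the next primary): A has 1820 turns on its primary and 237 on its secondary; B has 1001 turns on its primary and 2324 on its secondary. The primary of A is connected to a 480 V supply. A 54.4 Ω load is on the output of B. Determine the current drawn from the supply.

After A: V = 480.00 × 237/1820 = 62.505 V.
After B: V = 62.505 × 2324/1001 = 145.12 V.
I_load = 145.12/54.4 = 2.6676 A, so P_out = 145.12 × 2.6676 = 387.12 W.
All ideal ⇒ P_in = P_out, so I_supply = 387.12/480 = 0.806 A.

I_supply ≈ 0.806 A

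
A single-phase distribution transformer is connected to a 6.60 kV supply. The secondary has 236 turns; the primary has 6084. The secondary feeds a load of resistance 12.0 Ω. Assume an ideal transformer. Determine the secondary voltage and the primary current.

V_s ≈ 256 V, I_p ≈ 0.828 A

V_s = V_p × N_s/N_p = 6600 × 236/6084 = 256.02 V.
I_s = V_s/R = 256.02/12.0 = 21.335 A.
I_p = I_s × N_s/N_p = 21.335 × 236/6084 = 0.828 A.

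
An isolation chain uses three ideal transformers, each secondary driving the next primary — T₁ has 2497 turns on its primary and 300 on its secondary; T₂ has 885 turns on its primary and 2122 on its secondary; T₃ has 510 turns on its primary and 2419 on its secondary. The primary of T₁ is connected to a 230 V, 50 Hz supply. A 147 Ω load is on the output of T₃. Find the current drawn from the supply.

After T₁: V = 230.00 × 300/2497 = 27.633 V.
After T₂: V = 27.633 × 2122/885 = 66.257 V.
After T₃: V = 66.257 × 2419/510 = 314.27 V.
I_load = 314.27/147 = 2.1379 A, so P_out = 314.27 × 2.1379 = 671.86 W.
All ideal ⇒ P_in = P_out, so I_supply = 671.86/230 = 2.92 A.

I_supply ≈ 2.92 A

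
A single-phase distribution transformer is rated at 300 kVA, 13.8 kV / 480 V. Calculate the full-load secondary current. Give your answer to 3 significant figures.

I_s = S/V_s = 300000/480 = 625 A.

I_s ≈ 625 A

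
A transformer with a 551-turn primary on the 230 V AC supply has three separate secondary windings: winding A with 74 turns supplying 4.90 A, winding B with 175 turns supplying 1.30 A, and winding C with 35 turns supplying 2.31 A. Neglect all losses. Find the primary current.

V_A = 230 × 74/551 = 30.889 V; V_B = 230 × 175/551 = 73.049 V; V_C = 230 × 35/551 = 14.610 V.
P_out = V_A I_A + V_B I_B + V_C I_C = 30.889×4.90 + 73.049×1.30 + 14.610×2.31 = 151.36 + 94.964 + 33.749 = 280.07 W.
Ideal ⇒ P_in = P_out, so I_p = P_out/V_p = 280.07/230 = 1.22 A.

I_p ≈ 1.22 A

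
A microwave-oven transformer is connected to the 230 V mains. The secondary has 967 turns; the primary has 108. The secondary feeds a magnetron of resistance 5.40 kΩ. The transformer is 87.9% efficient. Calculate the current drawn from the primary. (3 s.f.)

I_p ≈ 3.88 A

V_s = 230 × 967/108 = 2059.4 V.
I_s = V_s/R = 2059.4/5400 = 0.38136 A.
P_out = V_s I_s = 2059.4 × 0.38136 = 785.36 W.
P_in = P_out/η = 785.36/0.879 = 893.47 W.
I_p = P_in/V_p = 893.47/230 = 3.88 A.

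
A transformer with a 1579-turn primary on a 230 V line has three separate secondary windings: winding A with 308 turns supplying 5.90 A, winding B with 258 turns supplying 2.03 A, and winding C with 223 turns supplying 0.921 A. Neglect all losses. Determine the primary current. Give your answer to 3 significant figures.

V_A = 230 × 308/1579 = 44.864 V; V_B = 230 × 258/1579 = 37.581 V; V_C = 230 × 223/1579 = 32.483 V.
P_out = V_A I_A + V_B I_B + V_C I_C = 44.864×5.90 + 37.581×2.03 + 32.483×0.921 = 264.70 + 76.289 + 29.916 = 370.90 W.
Ideal ⇒ P_in = P_out, so I_p = P_out/V_p = 370.90/230 = 1.61 A.

I_p ≈ 1.61 A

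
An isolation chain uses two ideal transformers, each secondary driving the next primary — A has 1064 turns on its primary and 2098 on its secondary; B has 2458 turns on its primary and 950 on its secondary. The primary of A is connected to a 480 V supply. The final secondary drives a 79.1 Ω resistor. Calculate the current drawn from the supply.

Secondary of A: V = 480.00 × 2098/1064 = 946.47 V.
Secondary of B: V = 946.47 × 950/2458 = 365.80 V.
I_load = 365.80/79.1 = 4.6246 A, so P_out = 365.80 × 4.6246 = 1691.7 W.
All ideal ⇒ P_in = P_out, so I_supply = 1691.7/480 = 3.52 A.

I_supply ≈ 3.52 A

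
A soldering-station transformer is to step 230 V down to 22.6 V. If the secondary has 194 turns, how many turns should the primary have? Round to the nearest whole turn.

N_p = 1974 turns

N_p/N_s = V_p/V_s, so N_p = 194 × 230/22.6 = 1974.3 ≈ 1974 turns.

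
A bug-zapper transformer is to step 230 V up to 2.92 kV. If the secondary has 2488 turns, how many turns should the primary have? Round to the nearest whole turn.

N_p/N_s = V_p/V_s, so N_p = 2488 × 230/2920 = 196.0 ≈ 196 turns.

N_p = 196 turns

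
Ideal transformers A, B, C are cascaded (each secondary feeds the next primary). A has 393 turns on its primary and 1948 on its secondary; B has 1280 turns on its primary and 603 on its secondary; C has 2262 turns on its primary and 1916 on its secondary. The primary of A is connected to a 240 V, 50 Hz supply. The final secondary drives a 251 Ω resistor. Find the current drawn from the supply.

I_supply ≈ 3.74 A

Secondary of A: V = 240.00 × 1948/393 = 1189.6 V.
Secondary of B: V = 1189.6 × 603/1280 = 560.42 V.
Secondary of C: V = 560.42 × 1916/2262 = 474.70 V.
I_load = 474.70/251 = 1.8912 A, so P_out = 474.70 × 1.8912 = 897.76 W.
All ideal ⇒ P_in = P_out, so I_supply = 897.76/240 = 3.74 A.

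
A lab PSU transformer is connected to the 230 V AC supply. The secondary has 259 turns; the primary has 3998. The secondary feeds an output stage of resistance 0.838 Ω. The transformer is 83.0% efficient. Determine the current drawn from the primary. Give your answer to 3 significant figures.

V_s = 230 × 259/3998 = 14.900 V.
I_s = V_s/R = 14.900/0.838 = 17.780 A.
P_out = V_s I_s = 14.900 × 17.780 = 264.93 W.
P_in = P_out/η = 264.93/0.830 = 319.19 W.
I_p = P_in/V_p = 319.19/230 = 1.39 A.

I_p ≈ 1.39 A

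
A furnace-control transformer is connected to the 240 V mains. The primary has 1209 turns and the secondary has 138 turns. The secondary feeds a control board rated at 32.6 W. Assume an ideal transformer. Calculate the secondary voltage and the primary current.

V_s ≈ 27.4 V, I_p ≈ 0.136 A

V_s = V_p × N_s/N_p = 240 × 138/1209 = 27.395 V.
I_s = P/V_s = 32.6/27.395 = 1.1900 A.
I_p = I_s × N_s/N_p = 1.1900 × 138/1209 = 0.136 A.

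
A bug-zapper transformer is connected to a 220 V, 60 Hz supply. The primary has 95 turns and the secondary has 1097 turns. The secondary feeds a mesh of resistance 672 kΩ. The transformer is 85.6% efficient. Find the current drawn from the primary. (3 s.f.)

V_s = 220 × 1097/95 = 2540.4 V.
I_s = V_s/R = 2540.4/672000 = 0.0037804 A.
P_out = V_s I_s = 2540.4 × 0.0037804 = 9.6038 W.
P_in = P_out/η = 9.6038/0.856 = 11.219 W.
I_p = P_in/V_p = 11.219/220 = 0.0510 A.

I_p ≈ 0.0510 A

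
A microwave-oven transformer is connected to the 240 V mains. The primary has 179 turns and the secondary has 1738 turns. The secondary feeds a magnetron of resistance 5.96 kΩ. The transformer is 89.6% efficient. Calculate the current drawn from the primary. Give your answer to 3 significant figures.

I_p ≈ 4.24 A

V_s = 240 × 1738/179 = 2330.3 V.
I_s = V_s/R = 2330.3/5960 = 0.39099 A.
P_out = V_s I_s = 2330.3 × 0.39099 = 911.11 W.
P_in = P_out/η = 911.11/0.896 = 1016.9 W.
I_p = P_in/V_p = 1016.9/240 = 4.24 A.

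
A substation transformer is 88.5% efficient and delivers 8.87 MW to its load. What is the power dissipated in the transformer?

P_in = P_out/η = 8.87×10^6/0.885 = 1.00226×10^7 W.
P_loss = P_in − P_out = 1.00226×10^7 − 8.87×10^6 = 1.15×10^6 W.

P_loss ≈ 1.15×10^6 W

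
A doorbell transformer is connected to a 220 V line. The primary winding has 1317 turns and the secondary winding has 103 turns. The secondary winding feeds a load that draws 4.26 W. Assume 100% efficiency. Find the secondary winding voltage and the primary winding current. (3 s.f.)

V_s ≈ 17.2 V, I_p ≈ 0.0194 A

V_s = V_p × N_s/N_p = 220 × 103/1317 = 17.206 V.
I_s = P/V_s = 4.26/17.206 = 0.24759 A.
I_p = I_s × N_s/N_p = 0.24759 × 103/1317 = 0.0194 A.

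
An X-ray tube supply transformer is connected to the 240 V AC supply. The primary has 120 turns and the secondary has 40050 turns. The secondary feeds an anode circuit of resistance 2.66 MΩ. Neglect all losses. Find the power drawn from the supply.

P ≈ 2410 W

V_s = V_p × N_s/N_p = 240 × 40050/120 = 80100 V.
I_s = V_s/R = 80100/(2.66×10^6) = 0.030113 A.
I_p = I_s × N_s/N_p = 0.030113 × 40050/120 = 10.050 A.
P = V_p I_p = 240 × 10.050 = 2410 W.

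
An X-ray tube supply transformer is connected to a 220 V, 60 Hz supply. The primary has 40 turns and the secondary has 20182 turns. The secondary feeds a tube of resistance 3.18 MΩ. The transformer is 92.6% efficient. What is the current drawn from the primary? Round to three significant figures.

V_s = 220 × 20182/40 = 111000 V.
I_s = V_s/R = 111000/(3.18×10^6) = 0.034906 A.
P_out = V_s I_s = 111000 × 0.034906 = 3874.6 W.
P_in = P_out/η = 3874.6/0.926 = 4184.2 W.
I_p = P_in/V_p = 4184.2/220 = 19.0 A.

I_p ≈ 19.0 A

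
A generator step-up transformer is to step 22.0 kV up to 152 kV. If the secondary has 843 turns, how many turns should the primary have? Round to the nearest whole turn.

N_p/N_s = V_p/V_s, so N_p = 843 × 22000/152000 = 122.0 ≈ 122 turns.

N_p = 122 turns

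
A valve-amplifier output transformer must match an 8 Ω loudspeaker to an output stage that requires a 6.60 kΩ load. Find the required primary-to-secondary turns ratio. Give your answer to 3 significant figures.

Z_p/Z_s = (N_p/N_s)², so N_p/N_s = √(6600/8) = √825 = 28.7.

N_p/N_s ≈ 28.7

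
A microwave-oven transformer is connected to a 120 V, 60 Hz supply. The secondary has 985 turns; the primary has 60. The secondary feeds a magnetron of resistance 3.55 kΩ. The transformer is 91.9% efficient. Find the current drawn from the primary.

V_s = 120 × 985/60 = 1970.0 V.
I_s = V_s/R = 1970.0/3550 = 0.55493 A.
P_out = V_s I_s = 1970.0 × 0.55493 = 1093.2 W.
P_in = P_out/η = 1093.2/0.919 = 1189.6 W.
I_p = P_in/V_p = 1189.6/120 = 9.91 A.

I_p ≈ 9.91 A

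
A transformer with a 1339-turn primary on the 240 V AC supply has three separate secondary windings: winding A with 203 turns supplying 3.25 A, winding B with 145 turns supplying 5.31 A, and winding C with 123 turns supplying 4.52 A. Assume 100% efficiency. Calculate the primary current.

I_p ≈ 1.48 A

V_A = 240 × 203/1339 = 36.385 V; V_B = 240 × 145/1339 = 25.990 V; V_C = 240 × 123/1339 = 22.046 V.
P_out = V_A I_A + V_B I_B + V_C I_C = 36.385×3.25 + 25.990×5.31 + 22.046×4.52 = 118.25 + 138.00 + 99.649 = 355.91 W.
Ideal ⇒ P_in = P_out, so I_p = P_out/V_p = 355.91/240 = 1.48 A.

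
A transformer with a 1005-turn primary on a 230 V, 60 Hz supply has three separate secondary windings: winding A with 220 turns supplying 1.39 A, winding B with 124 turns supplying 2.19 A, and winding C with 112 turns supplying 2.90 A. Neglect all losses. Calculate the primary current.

V_A = 230 × 220/1005 = 50.348 V; V_B = 230 × 124/1005 = 28.378 V; V_C = 230 × 112/1005 = 25.632 V.
P_out = V_A I_A + V_B I_B + V_C I_C = 50.348×1.39 + 28.378×2.19 + 25.632×2.90 = 69.984 + 62.148 + 74.332 = 206.46 W.
Ideal ⇒ P_in = P_out, so I_p = P_out/V_p = 206.46/230 = 0.898 A.

I_p ≈ 0.898 A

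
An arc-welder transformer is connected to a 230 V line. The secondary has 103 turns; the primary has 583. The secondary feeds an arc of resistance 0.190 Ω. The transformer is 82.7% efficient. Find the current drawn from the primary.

I_p ≈ 45.7 A

V_s = 230 × 103/583 = 40.635 V.
I_s = V_s/R = 40.635/0.190 = 213.87 A.
P_out = V_s I_s = 40.635 × 213.87 = 8690.4 W.
P_in = P_out/η = 8690.4/0.827 = 10508 W.
I_p = P_in/V_p = 10508/230 = 45.7 A.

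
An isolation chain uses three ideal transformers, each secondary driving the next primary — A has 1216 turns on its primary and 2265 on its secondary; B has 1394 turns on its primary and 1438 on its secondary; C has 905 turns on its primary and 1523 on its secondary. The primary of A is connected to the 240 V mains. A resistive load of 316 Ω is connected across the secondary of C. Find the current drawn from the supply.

Secondary of A: V = 240.00 × 2265/1216 = 447.04 V.
Secondary of B: V = 447.04 × 1438/1394 = 461.15 V.
Secondary of C: V = 461.15 × 1523/905 = 776.06 V.
I_load = 776.06/316 = 2.4559 A, so P_out = 776.06 × 2.4559 = 1905.9 W.
All ideal ⇒ P_in = P_out, so I_supply = 1905.9/240 = 7.94 A.

I_supply ≈ 7.94 A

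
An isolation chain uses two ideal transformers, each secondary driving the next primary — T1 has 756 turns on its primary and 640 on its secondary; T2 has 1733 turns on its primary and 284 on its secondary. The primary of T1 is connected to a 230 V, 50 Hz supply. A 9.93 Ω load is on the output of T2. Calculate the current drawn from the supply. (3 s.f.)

Secondary of T1: V = 230.00 × 640/756 = 194.71 V.
Secondary of T2: V = 194.71 × 284/1733 = 31.908 V.
I_load = 31.908/9.93 = 3.2133 A, so P_out = 31.908 × 3.2133 = 102.53 W.
All ideal ⇒ P_in = P_out, so I_supply = 102.53/230 = 0.446 A.

I_supply ≈ 0.446 A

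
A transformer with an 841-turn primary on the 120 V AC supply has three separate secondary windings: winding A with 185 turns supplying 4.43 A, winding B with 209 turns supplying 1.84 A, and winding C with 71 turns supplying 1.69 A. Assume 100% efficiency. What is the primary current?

I_p ≈ 1.57 A

V_A = 120 × 185/841 = 26.397 V; V_B = 120 × 209/841 = 29.822 V; V_C = 120 × 71/841 = 10.131 V.
P_out = V_A I_A + V_B I_B + V_C I_C = 26.397×4.43 + 29.822×1.84 + 10.131×1.69 = 116.94 + 54.872 + 17.121 = 188.93 W.
Ideal ⇒ P_in = P_out, so I_p = P_out/V_p = 188.93/120 = 1.57 A.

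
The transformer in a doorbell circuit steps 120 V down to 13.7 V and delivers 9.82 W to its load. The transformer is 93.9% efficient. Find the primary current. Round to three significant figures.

P_in = P_out/η = 9.82/0.939 = 10.458 W.
I_p = P_in/V_p = 10.458/120 = 0.0871 A.

I_p ≈ 0.0871 A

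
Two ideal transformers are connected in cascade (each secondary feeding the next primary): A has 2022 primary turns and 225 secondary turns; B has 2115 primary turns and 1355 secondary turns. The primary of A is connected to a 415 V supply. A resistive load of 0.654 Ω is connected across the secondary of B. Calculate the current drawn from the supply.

I_supply ≈ 3.23 A

After A: V = 415.00 × 225/2022 = 46.180 V.
After B: V = 46.180 × 1355/2115 = 29.585 V.
I_load = 29.585/0.654 = 45.238 A, so P_out = 29.585 × 45.238 = 1338.4 W.
All ideal ⇒ P_in = P_out, so I_supply = 1338.4/415 = 3.23 A.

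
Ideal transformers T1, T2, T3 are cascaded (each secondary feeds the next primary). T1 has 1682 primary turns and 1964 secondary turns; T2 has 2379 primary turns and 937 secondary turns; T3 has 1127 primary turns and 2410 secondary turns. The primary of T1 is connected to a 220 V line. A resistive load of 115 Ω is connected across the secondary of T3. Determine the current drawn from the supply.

I_supply ≈ 1.85 A

After T1: V = 220.00 × 1964/1682 = 256.88 V.
After T2: V = 256.88 × 937/2379 = 101.18 V.
After T3: V = 101.18 × 2410/1127 = 216.36 V.
I_load = 216.36/115 = 1.8814 A, so P_out = 216.36 × 1.8814 = 407.06 W.
All ideal ⇒ P_in = P_out, so I_supply = 407.06/220 = 1.85 A.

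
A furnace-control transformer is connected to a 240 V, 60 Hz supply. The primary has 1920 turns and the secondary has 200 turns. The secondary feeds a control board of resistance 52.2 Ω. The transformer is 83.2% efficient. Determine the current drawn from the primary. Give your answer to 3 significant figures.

V_s = 240 × 200/1920 = 25.000 V.
I_s = V_s/R = 25.000/52.2 = 0.47893 A.
P_out = V_s I_s = 25.000 × 0.47893 = 11.973 W.
P_in = P_out/η = 11.973/0.832 = 14.391 W.
I_p = P_in/V_p = 14.391/240 = 0.0600 A.

I_p ≈ 0.0600 A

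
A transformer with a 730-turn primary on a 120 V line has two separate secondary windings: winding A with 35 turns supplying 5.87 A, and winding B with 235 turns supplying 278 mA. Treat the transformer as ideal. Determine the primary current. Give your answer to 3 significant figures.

V_A = 120 × 35/730 = 5.7534 V; V_B = 120 × 235/730 = 38.630 V.
P_out = V_A I_A + V_B I_B = 5.7534×5.87 + 38.630×0.278 = 33.773 + 10.739 = 44.512 W.
Ideal ⇒ P_in = P_out, so I_p = P_out/V_p = 44.512/120 = 0.371 A.

I_p ≈ 0.371 A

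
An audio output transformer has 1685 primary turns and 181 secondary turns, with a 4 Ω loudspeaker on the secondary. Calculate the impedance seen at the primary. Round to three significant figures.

Z_p ≈ 347 Ω

Z_p = (N_p/N_s)² × Z_s = (1685/181)² × 4 = 347 Ω.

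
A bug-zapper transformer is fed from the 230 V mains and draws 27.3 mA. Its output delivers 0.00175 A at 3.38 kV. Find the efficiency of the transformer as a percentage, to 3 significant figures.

η ≈ 94.2%

P_in = 230 × 0.0273 = 6.27900 W.
P_out = 3380 × 0.00175 = 5.91500 W.
η = P_out/P_in = 5.91500/6.27900 = 0.942.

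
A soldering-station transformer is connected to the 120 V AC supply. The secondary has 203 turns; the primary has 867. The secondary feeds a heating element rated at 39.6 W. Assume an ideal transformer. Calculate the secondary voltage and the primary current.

V_s = V_p × N_s/N_p = 120 × 203/867 = 28.097 V.
I_s = P/V_s = 39.6/28.097 = 1.4094 A.
I_p = I_s × N_s/N_p = 1.4094 × 203/867 = 0.330 A.

V_s ≈ 28.1 V, I_p ≈ 0.330 A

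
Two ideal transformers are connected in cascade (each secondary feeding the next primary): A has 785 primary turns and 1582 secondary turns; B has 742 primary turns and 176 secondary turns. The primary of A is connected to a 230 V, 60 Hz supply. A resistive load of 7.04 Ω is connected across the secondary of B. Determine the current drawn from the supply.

I_supply ≈ 7.47 A

Secondary of A: V = 230.00 × 1582/785 = 463.52 V.
Secondary of B: V = 463.52 × 176/742 = 109.94 V.
I_load = 109.94/7.04 = 15.617 A, so P_out = 109.94 × 15.617 = 1717.0 W.
All ideal ⇒ P_in = P_out, so I_supply = 1717.0/230 = 7.47 A.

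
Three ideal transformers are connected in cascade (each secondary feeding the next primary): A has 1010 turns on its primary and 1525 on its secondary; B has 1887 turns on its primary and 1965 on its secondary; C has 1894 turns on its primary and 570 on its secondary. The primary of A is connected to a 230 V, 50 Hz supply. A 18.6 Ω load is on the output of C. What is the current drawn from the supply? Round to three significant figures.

I_supply ≈ 2.77 A

Secondary of A: V = 230.00 × 1525/1010 = 347.28 V.
Secondary of B: V = 347.28 × 1965/1887 = 361.63 V.
Secondary of C: V = 361.63 × 570/1894 = 108.83 V.
I_load = 108.83/18.6 = 5.8513 A, so P_out = 108.83 × 5.8513 = 636.81 W.
All ideal ⇒ P_in = P_out, so I_supply = 636.81/230 = 2.77 A.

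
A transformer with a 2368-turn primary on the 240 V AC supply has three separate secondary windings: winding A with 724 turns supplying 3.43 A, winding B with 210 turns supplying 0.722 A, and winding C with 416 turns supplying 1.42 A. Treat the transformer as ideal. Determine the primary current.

I_p ≈ 1.36 A

V_A = 240 × 724/2368 = 73.378 V; V_B = 240 × 210/2368 = 21.284 V; V_C = 240 × 416/2368 = 42.162 V.
P_out = V_A I_A + V_B I_B + V_C I_C = 73.378×3.43 + 21.284×0.722 + 42.162×1.42 = 251.69 + 15.367 + 59.870 = 326.93 W.
Ideal ⇒ P_in = P_out, so I_p = P_out/V_p = 326.93/240 = 1.36 A.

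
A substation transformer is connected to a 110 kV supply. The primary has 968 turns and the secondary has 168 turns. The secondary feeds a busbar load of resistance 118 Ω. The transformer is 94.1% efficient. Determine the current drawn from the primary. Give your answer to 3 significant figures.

V_s = 110000 × 168/968 = 19091 V.
I_s = V_s/R = 19091/118 = 161.79 A.
P_out = V_s I_s = 19091 × 161.79 = 3.0887×10^6 W.
P_in = P_out/η = 3.0887×10^6/0.941 = 3.2823×10^6 W.
I_p = P_in/V_p = 3.2823×10^6/110000 = 29.8 A.

I_p ≈ 29.8 A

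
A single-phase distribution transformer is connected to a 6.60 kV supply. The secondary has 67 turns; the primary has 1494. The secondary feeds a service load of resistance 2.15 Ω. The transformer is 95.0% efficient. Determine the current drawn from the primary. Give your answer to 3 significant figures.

V_s = 6600 × 67/1494 = 295.98 V.
I_s = V_s/R = 295.98/2.15 = 137.67 A.
P_out = V_s I_s = 295.98 × 137.67 = 40747 W.
P_in = P_out/η = 40747/0.950 = 42892 W.
I_p = P_in/V_p = 42892/6600 = 6.50 A.

I_p ≈ 6.50 A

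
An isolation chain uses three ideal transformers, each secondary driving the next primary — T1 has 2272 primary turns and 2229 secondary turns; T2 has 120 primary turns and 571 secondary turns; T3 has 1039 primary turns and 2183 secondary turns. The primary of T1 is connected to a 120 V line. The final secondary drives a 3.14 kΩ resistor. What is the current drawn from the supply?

Secondary of T1: V = 120.00 × 2229/2272 = 117.73 V.
Secondary of T2: V = 117.73 × 571/120 = 560.19 V.
Secondary of T3: V = 560.19 × 2183/1039 = 1177.0 V.
I_load = 1177.0/3140 = 0.37484 A, so P_out = 1177.0 × 0.37484 = 441.19 W.
All ideal ⇒ P_in = P_out, so I_supply = 441.19/120 = 3.68 A.

I_supply ≈ 3.68 A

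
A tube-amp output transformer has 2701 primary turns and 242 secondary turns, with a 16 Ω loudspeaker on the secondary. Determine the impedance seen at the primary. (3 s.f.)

Z_p = (N_p/N_s)² × Z_s = (2701/242)² × 16 = 1990 Ω.

Z_p ≈ 1990 Ω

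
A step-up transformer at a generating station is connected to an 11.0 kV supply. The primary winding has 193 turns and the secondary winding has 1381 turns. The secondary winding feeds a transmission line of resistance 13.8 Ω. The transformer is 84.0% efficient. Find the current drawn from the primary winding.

V_s = 11000 × 1381/193 = 78710 V.
I_s = V_s/R = 78710/13.8 = 5703.6 A.
P_out = V_s I_s = 78710 × 5703.6 = 4.4893×10^8 W.
P_in = P_out/η = 4.4893×10^8/0.840 = 5.3444×10^8 W.
I_p = P_in/V_p = 5.3444×10^8/11000 = 48600 A.

I_p ≈ 48600 A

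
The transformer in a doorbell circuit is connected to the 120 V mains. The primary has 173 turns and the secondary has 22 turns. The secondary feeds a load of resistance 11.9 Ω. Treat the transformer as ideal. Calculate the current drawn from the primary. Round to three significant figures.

V_s = V_p × N_s/N_p = 120 × 22/173 = 15.260 V.
I_s = V_s/R = 15.260/11.9 = 1.2824 A.
For an ideal transformer I_p N_p = I_s N_s, so I_p = 1.2824 × 22/173 = 0.163 A.

I_p ≈ 0.163 A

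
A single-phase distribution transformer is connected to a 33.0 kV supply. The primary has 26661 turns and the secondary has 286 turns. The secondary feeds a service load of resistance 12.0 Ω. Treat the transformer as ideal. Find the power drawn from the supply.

P ≈ 10400 W

V_s = V_p × N_s/N_p = 33000 × 286/26661 = 354.00 V.
I_s = V_s/R = 354.00/12.0 = 29.500 A.
I_p = I_s × N_s/N_p = 29.500 × 286/26661 = 0.31645 A.
P = V_p I_p = 33000 × 0.31645 = 10400 W.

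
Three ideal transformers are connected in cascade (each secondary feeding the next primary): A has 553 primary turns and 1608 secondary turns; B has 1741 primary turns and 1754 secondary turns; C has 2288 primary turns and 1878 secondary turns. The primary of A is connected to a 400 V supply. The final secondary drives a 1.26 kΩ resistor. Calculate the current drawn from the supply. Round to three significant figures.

After A: V = 400.00 × 1608/553 = 1163.1 V.
After B: V = 1163.1 × 1754/1741 = 1171.8 V.
After C: V = 1171.8 × 1878/2288 = 961.81 V.
I_load = 961.81/1260 = 0.76334 A, so P_out = 961.81 × 0.76334 = 734.20 W.
All ideal ⇒ P_in = P_out, so I_supply = 734.20/400 = 1.84 A.

I_supply ≈ 1.84 A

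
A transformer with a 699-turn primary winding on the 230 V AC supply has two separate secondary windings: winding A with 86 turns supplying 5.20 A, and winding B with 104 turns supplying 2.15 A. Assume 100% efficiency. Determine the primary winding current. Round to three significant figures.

V_A = 230 × 86/699 = 28.298 V; V_B = 230 × 104/699 = 34.220 V.
P_out = V_A I_A + V_B I_B = 28.298×5.20 + 34.220×2.15 = 147.15 + 73.574 = 220.72 W.
Ideal ⇒ P_in = P_out, so I_p = P_out/V_p = 220.72/230 = 0.960 A.

I_p ≈ 0.960 A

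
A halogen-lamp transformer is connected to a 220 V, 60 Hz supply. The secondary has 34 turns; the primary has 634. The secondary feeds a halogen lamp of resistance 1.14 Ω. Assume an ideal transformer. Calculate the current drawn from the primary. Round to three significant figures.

I_p ≈ 0.555 A

V_s = V_p × N_s/N_p = 220 × 34/634 = 11.798 V.
I_s = V_s/R = 11.798/1.14 = 10.349 A.
For an ideal transformer I_p N_p = I_s N_s, so I_p = 10.349 × 34/634 = 0.555 A.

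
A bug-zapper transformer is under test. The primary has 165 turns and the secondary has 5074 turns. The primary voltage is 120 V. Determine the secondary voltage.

V_s ≈ 3690 V

V_s/V_p = N_s/N_p, so V_s = 120 × 5074/165 = 3690 V.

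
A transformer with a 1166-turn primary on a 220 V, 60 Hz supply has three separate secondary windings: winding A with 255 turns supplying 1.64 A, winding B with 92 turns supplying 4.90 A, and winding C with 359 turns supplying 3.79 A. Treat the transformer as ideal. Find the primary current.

V_A = 220 × 255/1166 = 48.113 V; V_B = 220 × 92/1166 = 17.358 V; V_C = 220 × 359/1166 = 67.736 V.
P_out = V_A I_A + V_B I_B + V_C I_C = 48.113×1.64 + 17.358×4.90 + 67.736×3.79 = 78.906 + 85.057 + 256.72 = 420.68 W.
Ideal ⇒ P_in = P_out, so I_p = P_out/V_p = 420.68/220 = 1.91 A.

I_p ≈ 1.91 A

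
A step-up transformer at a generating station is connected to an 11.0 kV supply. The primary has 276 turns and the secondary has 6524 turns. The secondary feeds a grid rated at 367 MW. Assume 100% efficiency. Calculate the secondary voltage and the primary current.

V_s = V_p × N_s/N_p = 11000 × 6524/276 = 260010 V.
I_s = P/V_s = 3.67×10^8/260010 = 1411.5 A.
I_p = I_s × N_s/N_p = 1411.5 × 6524/276 = 33400 A.

V_s ≈ 260000 V, I_p ≈ 33400 A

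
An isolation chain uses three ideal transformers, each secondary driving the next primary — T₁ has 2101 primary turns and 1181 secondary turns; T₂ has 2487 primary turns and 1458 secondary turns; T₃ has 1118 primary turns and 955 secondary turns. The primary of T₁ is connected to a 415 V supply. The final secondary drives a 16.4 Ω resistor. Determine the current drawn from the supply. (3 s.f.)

I_supply ≈ 2.01 A

Secondary of T₁: V = 415.00 × 1181/2101 = 233.28 V.
Secondary of T₂: V = 233.28 × 1458/2487 = 136.76 V.
Secondary of T₃: V = 136.76 × 955/1118 = 116.82 V.
I_load = 116.82/16.4 = 7.1231 A, so P_out = 116.82 × 7.1231 = 832.12 W.
All ideal ⇒ P_in = P_out, so I_supply = 832.12/415 = 2.01 A.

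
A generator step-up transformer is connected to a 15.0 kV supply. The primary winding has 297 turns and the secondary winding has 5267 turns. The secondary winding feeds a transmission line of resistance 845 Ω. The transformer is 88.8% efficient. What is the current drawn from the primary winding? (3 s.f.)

I_p ≈ 6290 A

V_s = 15000 × 5267/297 = 266010 V.
I_s = V_s/R = 266010/845 = 314.80 A.
P_out = V_s I_s = 266010 × 314.80 = 8.3741×10^7 W.
P_in = P_out/η = 8.3741×10^7/0.888 = 9.4303×10^7 W.
I_p = P_in/V_p = 9.4303×10^7/15000 = 6290 A.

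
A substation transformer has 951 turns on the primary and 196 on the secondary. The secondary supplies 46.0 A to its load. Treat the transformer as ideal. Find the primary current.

I_p ≈ 9.48 A

For an ideal transformer I_p/I_s = N_s/N_p, so I_p = 46.0 × 196/951 = 9.48 A.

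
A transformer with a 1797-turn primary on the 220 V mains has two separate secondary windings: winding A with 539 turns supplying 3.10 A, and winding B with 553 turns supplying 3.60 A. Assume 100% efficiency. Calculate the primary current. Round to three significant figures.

V_A = 220 × 539/1797 = 65.988 V; V_B = 220 × 553/1797 = 67.702 V.
P_out = V_A I_A + V_B I_B = 65.988×3.10 + 67.702×3.60 = 204.56 + 243.73 = 448.29 W.
Ideal ⇒ P_in = P_out, so I_p = P_out/V_p = 448.29/220 = 2.04 A.

I_p ≈ 2.04 A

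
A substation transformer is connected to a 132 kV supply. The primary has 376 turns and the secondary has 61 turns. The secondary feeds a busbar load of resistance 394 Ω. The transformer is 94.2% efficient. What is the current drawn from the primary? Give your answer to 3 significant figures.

I_p ≈ 9.36 A

V_s = 132000 × 61/376 = 21415 V.
I_s = V_s/R = 21415/394 = 54.353 A.
P_out = V_s I_s = 21415 × 54.353 = 1.1640×10^6 W.
P_in = P_out/η = 1.1640×10^6/0.942 = 1.2356×10^6 W.
I_p = P_in/V_p = 1.2356×10^6/132000 = 9.36 A.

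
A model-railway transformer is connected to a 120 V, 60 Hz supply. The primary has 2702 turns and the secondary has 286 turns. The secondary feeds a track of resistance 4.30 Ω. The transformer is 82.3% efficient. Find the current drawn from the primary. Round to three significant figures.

V_s = 120 × 286/2702 = 12.702 V.
I_s = V_s/R = 12.702/4.30 = 2.9539 A.
P_out = V_s I_s = 12.702 × 2.9539 = 37.519 W.
P_in = P_out/η = 37.519/0.823 = 45.589 W.
I_p = P_in/V_p = 45.589/120 = 0.380 A.

I_p ≈ 0.380 A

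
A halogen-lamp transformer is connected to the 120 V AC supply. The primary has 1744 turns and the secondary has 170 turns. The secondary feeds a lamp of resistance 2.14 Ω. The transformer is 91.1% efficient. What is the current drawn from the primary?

I_p ≈ 0.585 A

V_s = 120 × 170/1744 = 11.697 V.
I_s = V_s/R = 11.697/2.14 = 5.4660 A.
P_out = V_s I_s = 11.697 × 5.4660 = 63.937 W.
P_in = P_out/η = 63.937/0.911 = 70.184 W.
I_p = P_in/V_p = 70.184/120 = 0.585 A.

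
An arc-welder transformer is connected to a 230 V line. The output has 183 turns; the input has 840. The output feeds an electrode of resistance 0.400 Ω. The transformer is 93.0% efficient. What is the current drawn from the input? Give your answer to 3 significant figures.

V_out = 230 × 183/840 = 50.107 V.
I_out = V_out/R = 50.107/0.400 = 125.27 A.
P_out = V_out I_out = 50.107 × 125.27 = 6276.8 W.
P_in = P_out/η = 6276.8/0.930 = 6749.3 W.
I_in = P_in/V_in = 6749.3/230 = 29.3 A.

I_in ≈ 29.3 A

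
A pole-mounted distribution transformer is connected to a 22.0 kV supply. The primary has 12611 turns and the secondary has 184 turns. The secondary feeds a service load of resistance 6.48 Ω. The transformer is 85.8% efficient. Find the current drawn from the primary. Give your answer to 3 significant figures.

V_s = 22000 × 184/12611 = 320.99 V.
I_s = V_s/R = 320.99/6.48 = 49.535 A.
P_out = V_s I_s = 320.99 × 49.535 = 15900 W.
P_in = P_out/η = 15900/0.858 = 18532 W.
I_p = P_in/V_p = 18532/22000 = 0.842 A.

I_p ≈ 0.842 A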